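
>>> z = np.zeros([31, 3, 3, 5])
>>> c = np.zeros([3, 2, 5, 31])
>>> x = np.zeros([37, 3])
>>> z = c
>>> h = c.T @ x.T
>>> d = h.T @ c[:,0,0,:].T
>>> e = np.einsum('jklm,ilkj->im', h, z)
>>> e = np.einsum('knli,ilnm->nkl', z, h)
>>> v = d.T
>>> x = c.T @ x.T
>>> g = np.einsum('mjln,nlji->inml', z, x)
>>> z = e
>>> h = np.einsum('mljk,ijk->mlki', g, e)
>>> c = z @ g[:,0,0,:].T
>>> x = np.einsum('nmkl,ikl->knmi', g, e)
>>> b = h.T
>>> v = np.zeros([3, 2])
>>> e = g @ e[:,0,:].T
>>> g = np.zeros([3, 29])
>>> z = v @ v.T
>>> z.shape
(3, 3)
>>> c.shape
(2, 3, 37)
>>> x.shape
(3, 37, 31, 2)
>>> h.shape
(37, 31, 5, 2)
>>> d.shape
(37, 2, 5, 3)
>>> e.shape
(37, 31, 3, 2)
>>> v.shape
(3, 2)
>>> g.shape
(3, 29)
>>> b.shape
(2, 5, 31, 37)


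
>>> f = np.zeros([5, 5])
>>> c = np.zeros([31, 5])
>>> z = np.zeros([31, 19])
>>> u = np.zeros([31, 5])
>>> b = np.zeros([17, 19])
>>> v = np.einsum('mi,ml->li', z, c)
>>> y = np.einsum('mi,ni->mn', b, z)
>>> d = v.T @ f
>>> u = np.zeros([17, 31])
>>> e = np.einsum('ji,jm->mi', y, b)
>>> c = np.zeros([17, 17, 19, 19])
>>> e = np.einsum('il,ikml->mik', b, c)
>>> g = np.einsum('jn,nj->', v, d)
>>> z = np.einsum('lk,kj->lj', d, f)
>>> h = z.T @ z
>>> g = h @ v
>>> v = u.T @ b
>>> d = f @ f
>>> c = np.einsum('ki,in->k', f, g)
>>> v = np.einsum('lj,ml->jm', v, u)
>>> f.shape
(5, 5)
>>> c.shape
(5,)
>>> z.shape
(19, 5)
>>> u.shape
(17, 31)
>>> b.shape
(17, 19)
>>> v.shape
(19, 17)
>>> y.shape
(17, 31)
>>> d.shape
(5, 5)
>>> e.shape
(19, 17, 17)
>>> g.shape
(5, 19)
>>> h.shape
(5, 5)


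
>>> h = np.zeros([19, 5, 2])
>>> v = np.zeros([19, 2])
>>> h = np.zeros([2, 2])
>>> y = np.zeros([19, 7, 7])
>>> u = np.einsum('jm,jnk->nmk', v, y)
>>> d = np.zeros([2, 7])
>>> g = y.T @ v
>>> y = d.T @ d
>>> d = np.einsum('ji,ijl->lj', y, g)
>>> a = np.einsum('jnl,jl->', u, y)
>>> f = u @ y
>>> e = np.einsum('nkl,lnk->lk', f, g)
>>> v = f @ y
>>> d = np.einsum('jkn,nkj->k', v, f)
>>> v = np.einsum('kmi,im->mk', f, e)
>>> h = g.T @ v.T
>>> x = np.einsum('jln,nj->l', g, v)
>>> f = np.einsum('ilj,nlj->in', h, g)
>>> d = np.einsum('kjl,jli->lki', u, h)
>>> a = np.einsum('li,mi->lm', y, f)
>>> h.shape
(2, 7, 2)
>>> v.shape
(2, 7)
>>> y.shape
(7, 7)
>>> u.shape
(7, 2, 7)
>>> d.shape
(7, 7, 2)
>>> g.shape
(7, 7, 2)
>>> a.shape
(7, 2)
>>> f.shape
(2, 7)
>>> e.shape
(7, 2)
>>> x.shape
(7,)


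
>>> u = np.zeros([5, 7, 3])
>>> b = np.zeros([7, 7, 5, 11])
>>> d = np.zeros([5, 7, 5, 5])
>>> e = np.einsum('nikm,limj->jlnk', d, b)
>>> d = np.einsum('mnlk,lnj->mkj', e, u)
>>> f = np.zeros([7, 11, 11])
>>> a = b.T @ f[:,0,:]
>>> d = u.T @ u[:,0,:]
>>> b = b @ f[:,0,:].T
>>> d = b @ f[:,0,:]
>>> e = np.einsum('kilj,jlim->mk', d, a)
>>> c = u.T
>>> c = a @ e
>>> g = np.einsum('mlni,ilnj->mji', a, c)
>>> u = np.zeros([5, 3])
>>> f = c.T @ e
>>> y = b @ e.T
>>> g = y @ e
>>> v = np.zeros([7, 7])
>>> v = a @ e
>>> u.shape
(5, 3)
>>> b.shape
(7, 7, 5, 7)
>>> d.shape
(7, 7, 5, 11)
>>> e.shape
(11, 7)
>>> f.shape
(7, 7, 5, 7)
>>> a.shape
(11, 5, 7, 11)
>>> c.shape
(11, 5, 7, 7)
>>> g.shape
(7, 7, 5, 7)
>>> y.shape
(7, 7, 5, 11)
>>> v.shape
(11, 5, 7, 7)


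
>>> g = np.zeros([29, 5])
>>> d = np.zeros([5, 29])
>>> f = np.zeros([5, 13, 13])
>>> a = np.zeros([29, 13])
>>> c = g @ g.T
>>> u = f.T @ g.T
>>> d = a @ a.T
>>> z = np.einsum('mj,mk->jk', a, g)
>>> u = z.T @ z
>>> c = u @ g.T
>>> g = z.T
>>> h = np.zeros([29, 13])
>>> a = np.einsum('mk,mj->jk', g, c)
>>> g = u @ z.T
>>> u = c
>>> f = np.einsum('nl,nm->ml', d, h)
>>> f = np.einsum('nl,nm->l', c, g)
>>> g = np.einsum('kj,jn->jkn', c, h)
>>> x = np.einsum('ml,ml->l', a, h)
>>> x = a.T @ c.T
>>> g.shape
(29, 5, 13)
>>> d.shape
(29, 29)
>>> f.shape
(29,)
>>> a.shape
(29, 13)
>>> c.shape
(5, 29)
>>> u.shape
(5, 29)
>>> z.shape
(13, 5)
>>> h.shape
(29, 13)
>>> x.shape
(13, 5)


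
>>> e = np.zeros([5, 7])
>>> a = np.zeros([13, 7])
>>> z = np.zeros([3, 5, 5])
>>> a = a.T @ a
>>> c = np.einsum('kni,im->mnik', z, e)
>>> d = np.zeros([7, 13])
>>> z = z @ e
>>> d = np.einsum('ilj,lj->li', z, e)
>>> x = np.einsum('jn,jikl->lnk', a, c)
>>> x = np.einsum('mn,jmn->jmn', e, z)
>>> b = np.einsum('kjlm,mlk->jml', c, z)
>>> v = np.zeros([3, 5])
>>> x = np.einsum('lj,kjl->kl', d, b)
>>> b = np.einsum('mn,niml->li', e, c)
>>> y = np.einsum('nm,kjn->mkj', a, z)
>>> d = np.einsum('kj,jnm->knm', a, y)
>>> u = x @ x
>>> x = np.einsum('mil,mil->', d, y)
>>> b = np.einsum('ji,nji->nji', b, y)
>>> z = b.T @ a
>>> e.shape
(5, 7)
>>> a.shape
(7, 7)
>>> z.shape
(5, 3, 7)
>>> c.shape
(7, 5, 5, 3)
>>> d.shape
(7, 3, 5)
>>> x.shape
()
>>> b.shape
(7, 3, 5)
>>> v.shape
(3, 5)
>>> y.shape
(7, 3, 5)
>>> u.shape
(5, 5)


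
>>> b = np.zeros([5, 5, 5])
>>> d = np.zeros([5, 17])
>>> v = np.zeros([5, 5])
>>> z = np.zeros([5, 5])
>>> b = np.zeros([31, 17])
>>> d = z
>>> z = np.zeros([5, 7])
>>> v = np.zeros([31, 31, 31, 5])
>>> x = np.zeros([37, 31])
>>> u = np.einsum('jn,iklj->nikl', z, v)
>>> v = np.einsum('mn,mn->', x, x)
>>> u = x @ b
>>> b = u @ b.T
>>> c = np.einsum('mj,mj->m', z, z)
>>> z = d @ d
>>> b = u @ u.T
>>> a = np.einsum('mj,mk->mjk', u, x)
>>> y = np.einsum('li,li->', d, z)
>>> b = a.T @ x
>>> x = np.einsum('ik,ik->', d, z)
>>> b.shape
(31, 17, 31)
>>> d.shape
(5, 5)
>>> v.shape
()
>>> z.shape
(5, 5)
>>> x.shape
()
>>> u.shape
(37, 17)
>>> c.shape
(5,)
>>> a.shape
(37, 17, 31)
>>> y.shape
()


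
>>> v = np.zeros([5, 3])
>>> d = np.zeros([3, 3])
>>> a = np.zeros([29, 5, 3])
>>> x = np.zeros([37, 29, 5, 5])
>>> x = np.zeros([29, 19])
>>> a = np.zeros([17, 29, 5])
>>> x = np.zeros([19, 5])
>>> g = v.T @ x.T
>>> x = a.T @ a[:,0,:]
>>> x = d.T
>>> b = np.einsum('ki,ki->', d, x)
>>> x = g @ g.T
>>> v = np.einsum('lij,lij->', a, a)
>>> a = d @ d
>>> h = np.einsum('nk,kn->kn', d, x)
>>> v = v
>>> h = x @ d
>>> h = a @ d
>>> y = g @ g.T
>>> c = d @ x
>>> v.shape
()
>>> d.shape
(3, 3)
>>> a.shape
(3, 3)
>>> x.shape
(3, 3)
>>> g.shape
(3, 19)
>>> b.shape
()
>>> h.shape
(3, 3)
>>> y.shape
(3, 3)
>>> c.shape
(3, 3)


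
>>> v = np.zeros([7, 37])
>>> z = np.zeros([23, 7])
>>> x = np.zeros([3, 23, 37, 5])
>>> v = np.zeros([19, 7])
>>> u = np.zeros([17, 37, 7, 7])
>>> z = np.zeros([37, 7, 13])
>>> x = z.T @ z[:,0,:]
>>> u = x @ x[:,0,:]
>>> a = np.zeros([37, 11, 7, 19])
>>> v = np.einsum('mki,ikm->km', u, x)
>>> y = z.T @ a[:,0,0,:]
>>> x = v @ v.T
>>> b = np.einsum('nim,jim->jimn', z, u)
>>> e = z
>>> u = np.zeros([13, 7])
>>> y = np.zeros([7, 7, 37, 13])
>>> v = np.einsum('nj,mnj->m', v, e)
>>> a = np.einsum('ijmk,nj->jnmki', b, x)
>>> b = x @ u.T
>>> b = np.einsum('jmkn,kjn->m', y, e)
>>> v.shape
(37,)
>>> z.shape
(37, 7, 13)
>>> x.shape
(7, 7)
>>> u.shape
(13, 7)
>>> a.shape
(7, 7, 13, 37, 13)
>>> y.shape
(7, 7, 37, 13)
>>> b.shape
(7,)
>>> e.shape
(37, 7, 13)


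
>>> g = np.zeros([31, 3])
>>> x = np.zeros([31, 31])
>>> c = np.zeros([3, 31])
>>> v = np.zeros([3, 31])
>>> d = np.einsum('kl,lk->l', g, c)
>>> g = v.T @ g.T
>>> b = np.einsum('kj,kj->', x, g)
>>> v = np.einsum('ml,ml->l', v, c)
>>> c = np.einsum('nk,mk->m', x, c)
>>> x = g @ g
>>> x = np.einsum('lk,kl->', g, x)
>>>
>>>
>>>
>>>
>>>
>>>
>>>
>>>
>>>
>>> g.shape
(31, 31)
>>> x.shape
()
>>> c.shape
(3,)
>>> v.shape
(31,)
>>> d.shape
(3,)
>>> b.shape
()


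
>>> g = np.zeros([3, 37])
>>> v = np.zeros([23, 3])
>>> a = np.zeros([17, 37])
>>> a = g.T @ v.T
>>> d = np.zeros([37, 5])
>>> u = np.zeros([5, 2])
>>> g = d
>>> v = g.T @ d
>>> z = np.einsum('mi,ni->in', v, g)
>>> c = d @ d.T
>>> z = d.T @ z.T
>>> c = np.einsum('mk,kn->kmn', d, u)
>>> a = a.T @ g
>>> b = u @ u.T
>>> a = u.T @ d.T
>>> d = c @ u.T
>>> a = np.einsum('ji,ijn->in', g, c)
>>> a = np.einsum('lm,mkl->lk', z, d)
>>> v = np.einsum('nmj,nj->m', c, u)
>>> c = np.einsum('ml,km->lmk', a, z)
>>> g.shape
(37, 5)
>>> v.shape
(37,)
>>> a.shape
(5, 37)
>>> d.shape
(5, 37, 5)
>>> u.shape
(5, 2)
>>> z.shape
(5, 5)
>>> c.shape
(37, 5, 5)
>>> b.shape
(5, 5)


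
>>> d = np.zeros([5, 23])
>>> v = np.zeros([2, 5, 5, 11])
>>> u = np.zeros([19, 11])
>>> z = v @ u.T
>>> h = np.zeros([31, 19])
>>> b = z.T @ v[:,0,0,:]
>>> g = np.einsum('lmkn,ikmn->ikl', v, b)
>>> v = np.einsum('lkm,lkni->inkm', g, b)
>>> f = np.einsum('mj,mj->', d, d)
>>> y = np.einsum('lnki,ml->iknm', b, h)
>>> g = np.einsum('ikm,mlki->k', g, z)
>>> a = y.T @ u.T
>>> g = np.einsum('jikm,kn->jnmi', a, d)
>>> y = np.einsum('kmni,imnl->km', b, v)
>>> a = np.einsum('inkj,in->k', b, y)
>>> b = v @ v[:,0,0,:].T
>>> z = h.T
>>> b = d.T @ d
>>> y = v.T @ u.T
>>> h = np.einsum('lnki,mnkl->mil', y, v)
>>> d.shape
(5, 23)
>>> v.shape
(11, 5, 5, 2)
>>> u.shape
(19, 11)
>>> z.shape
(19, 31)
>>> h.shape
(11, 19, 2)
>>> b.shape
(23, 23)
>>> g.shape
(31, 23, 19, 5)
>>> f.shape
()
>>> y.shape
(2, 5, 5, 19)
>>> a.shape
(5,)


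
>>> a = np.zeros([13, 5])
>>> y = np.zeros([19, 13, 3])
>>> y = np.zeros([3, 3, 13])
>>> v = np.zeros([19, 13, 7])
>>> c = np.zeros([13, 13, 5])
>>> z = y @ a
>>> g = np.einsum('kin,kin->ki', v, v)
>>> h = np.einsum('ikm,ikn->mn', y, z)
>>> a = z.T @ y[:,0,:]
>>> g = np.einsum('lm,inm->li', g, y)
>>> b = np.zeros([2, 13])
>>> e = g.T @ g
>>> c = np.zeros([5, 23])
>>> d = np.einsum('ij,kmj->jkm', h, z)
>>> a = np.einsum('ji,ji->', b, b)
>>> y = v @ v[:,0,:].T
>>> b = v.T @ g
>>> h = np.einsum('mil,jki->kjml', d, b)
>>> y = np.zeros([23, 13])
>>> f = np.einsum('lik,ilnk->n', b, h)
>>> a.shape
()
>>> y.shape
(23, 13)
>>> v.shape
(19, 13, 7)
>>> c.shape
(5, 23)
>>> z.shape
(3, 3, 5)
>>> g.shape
(19, 3)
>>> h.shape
(13, 7, 5, 3)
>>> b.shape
(7, 13, 3)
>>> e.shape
(3, 3)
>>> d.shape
(5, 3, 3)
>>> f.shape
(5,)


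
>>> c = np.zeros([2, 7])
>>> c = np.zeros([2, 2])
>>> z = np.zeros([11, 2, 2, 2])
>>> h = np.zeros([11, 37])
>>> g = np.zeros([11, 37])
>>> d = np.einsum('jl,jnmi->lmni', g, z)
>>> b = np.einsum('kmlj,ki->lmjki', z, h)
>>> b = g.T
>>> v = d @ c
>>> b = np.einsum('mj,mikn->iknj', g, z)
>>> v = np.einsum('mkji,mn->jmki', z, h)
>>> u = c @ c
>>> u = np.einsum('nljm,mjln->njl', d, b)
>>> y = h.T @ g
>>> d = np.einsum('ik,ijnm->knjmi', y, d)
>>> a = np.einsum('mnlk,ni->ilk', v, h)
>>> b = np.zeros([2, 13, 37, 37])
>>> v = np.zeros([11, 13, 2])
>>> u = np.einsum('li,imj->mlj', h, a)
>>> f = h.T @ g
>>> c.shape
(2, 2)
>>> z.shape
(11, 2, 2, 2)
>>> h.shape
(11, 37)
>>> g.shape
(11, 37)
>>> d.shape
(37, 2, 2, 2, 37)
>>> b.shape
(2, 13, 37, 37)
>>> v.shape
(11, 13, 2)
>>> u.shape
(2, 11, 2)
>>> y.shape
(37, 37)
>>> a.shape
(37, 2, 2)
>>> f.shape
(37, 37)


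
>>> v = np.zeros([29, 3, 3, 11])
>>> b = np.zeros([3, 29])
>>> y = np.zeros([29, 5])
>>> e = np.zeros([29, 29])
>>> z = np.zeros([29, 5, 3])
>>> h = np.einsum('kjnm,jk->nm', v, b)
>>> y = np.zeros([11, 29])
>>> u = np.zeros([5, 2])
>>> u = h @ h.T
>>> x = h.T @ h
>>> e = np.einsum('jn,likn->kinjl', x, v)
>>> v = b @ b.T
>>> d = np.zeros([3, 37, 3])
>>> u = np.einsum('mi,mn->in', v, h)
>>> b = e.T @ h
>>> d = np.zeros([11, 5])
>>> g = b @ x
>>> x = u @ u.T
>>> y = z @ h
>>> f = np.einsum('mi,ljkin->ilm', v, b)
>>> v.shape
(3, 3)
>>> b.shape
(29, 11, 11, 3, 11)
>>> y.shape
(29, 5, 11)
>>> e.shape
(3, 3, 11, 11, 29)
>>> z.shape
(29, 5, 3)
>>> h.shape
(3, 11)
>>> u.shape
(3, 11)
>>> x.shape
(3, 3)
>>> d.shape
(11, 5)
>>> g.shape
(29, 11, 11, 3, 11)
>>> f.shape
(3, 29, 3)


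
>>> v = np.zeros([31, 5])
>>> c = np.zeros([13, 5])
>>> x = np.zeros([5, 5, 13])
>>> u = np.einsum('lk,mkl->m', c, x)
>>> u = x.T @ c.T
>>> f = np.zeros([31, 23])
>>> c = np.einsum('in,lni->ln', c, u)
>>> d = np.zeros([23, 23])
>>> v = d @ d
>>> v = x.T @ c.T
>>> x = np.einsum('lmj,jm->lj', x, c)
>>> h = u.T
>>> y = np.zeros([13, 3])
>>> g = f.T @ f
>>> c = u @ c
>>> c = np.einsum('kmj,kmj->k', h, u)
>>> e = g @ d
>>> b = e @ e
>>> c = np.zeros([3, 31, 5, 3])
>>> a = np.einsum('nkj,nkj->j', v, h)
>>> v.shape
(13, 5, 13)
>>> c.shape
(3, 31, 5, 3)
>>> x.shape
(5, 13)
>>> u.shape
(13, 5, 13)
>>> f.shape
(31, 23)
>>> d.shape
(23, 23)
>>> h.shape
(13, 5, 13)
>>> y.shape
(13, 3)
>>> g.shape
(23, 23)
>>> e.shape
(23, 23)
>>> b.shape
(23, 23)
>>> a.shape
(13,)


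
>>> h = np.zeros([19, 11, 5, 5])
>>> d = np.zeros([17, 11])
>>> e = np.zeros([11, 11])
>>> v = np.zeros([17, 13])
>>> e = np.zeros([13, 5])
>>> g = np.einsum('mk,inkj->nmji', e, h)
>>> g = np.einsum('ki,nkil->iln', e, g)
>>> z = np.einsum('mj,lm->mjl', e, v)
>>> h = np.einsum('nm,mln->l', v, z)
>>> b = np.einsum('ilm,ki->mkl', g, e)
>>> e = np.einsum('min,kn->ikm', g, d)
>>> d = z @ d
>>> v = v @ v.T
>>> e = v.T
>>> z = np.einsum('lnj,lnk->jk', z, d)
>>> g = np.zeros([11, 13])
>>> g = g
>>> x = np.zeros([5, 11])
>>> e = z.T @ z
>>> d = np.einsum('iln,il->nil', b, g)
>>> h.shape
(5,)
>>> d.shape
(19, 11, 13)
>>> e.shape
(11, 11)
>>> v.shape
(17, 17)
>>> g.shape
(11, 13)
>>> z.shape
(17, 11)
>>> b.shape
(11, 13, 19)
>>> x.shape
(5, 11)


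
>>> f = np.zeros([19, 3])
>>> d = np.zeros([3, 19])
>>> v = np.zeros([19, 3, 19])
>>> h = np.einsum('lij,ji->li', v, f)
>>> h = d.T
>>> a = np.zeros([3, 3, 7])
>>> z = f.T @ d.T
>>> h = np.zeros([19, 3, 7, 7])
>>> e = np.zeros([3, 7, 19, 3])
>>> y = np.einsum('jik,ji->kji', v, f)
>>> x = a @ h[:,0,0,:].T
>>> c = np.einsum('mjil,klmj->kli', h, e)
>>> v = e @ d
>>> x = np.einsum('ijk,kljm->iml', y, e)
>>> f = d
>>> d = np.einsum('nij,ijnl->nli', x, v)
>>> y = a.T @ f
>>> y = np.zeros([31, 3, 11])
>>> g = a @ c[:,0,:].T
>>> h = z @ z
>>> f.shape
(3, 19)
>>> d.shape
(19, 19, 3)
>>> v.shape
(3, 7, 19, 19)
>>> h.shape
(3, 3)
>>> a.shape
(3, 3, 7)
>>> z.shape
(3, 3)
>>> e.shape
(3, 7, 19, 3)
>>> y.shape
(31, 3, 11)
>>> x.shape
(19, 3, 7)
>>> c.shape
(3, 7, 7)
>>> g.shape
(3, 3, 3)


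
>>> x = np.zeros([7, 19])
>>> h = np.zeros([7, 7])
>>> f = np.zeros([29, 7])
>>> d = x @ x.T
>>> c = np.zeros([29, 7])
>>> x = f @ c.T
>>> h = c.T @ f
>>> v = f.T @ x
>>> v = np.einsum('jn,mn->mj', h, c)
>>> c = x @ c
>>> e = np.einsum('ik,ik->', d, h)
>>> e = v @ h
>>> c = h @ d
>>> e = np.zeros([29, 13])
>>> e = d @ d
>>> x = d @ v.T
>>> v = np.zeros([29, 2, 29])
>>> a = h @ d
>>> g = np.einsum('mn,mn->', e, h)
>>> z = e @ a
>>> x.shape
(7, 29)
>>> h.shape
(7, 7)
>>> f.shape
(29, 7)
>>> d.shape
(7, 7)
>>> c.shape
(7, 7)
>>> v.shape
(29, 2, 29)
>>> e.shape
(7, 7)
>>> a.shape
(7, 7)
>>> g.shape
()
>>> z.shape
(7, 7)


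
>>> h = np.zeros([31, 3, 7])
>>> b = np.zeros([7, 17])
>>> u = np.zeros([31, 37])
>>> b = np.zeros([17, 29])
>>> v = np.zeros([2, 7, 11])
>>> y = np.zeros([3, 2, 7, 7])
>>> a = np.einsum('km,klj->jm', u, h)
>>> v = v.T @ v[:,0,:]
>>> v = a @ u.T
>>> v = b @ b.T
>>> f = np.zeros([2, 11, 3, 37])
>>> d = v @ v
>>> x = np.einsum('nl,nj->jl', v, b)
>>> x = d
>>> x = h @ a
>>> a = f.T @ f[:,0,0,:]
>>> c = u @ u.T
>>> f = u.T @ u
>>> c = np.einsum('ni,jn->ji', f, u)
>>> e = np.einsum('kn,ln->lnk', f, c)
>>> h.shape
(31, 3, 7)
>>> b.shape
(17, 29)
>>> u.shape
(31, 37)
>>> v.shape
(17, 17)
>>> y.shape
(3, 2, 7, 7)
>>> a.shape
(37, 3, 11, 37)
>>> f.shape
(37, 37)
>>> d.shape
(17, 17)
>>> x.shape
(31, 3, 37)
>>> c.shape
(31, 37)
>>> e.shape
(31, 37, 37)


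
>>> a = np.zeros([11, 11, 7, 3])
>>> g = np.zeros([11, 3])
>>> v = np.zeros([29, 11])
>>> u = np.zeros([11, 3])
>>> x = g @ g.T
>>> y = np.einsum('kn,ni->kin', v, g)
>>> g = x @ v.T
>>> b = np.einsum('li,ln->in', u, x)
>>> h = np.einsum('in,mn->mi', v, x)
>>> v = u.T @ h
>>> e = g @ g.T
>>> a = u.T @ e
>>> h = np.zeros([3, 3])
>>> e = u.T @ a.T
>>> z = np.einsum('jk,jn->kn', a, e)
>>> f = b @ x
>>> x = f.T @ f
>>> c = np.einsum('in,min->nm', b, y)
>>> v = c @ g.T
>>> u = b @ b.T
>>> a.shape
(3, 11)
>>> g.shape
(11, 29)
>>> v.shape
(11, 11)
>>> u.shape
(3, 3)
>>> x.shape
(11, 11)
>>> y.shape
(29, 3, 11)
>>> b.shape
(3, 11)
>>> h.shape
(3, 3)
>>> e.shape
(3, 3)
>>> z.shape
(11, 3)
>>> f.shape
(3, 11)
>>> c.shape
(11, 29)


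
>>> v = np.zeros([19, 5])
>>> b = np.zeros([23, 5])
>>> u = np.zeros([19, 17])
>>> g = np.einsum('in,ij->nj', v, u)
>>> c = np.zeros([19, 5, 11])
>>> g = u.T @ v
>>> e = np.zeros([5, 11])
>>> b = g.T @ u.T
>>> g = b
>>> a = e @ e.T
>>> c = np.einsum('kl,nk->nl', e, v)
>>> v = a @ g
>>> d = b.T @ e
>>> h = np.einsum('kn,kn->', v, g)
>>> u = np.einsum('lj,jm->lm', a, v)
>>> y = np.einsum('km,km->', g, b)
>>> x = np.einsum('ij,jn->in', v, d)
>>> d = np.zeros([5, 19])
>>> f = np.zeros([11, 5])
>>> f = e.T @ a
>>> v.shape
(5, 19)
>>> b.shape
(5, 19)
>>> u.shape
(5, 19)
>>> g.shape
(5, 19)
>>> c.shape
(19, 11)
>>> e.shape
(5, 11)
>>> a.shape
(5, 5)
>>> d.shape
(5, 19)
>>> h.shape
()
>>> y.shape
()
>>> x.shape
(5, 11)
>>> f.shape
(11, 5)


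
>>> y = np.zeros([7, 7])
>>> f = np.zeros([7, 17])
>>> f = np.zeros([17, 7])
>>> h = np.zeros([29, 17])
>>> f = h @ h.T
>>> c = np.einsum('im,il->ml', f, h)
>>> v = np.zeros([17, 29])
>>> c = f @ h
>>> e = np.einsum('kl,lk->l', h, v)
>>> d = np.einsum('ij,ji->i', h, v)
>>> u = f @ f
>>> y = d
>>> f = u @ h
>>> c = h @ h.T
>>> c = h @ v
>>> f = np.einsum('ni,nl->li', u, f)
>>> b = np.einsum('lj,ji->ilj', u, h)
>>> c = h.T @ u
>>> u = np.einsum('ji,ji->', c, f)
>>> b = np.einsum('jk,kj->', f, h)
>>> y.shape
(29,)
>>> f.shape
(17, 29)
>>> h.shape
(29, 17)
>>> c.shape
(17, 29)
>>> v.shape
(17, 29)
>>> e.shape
(17,)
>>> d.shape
(29,)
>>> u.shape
()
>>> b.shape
()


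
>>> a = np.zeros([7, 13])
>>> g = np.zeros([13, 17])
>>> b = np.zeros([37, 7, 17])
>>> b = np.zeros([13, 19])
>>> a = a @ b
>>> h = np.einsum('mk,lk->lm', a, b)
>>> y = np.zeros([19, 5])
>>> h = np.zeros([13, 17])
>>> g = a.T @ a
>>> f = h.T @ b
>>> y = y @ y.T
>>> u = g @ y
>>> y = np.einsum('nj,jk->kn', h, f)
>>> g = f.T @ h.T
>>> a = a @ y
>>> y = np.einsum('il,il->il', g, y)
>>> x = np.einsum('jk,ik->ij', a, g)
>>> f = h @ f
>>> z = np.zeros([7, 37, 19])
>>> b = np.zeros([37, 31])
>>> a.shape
(7, 13)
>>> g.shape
(19, 13)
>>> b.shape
(37, 31)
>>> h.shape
(13, 17)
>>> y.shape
(19, 13)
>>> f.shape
(13, 19)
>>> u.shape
(19, 19)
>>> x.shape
(19, 7)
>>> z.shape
(7, 37, 19)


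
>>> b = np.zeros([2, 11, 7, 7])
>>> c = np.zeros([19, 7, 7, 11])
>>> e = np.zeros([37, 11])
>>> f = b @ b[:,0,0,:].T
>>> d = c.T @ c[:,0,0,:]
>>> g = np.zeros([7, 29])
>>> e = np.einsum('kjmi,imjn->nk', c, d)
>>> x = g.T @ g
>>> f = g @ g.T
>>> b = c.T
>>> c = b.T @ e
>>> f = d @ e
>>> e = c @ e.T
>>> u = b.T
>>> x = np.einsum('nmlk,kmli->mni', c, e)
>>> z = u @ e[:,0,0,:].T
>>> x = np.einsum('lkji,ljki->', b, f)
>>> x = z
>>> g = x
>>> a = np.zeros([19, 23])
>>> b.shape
(11, 7, 7, 19)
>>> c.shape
(19, 7, 7, 19)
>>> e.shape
(19, 7, 7, 11)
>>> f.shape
(11, 7, 7, 19)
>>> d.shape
(11, 7, 7, 11)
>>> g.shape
(19, 7, 7, 19)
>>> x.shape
(19, 7, 7, 19)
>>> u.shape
(19, 7, 7, 11)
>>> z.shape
(19, 7, 7, 19)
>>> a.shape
(19, 23)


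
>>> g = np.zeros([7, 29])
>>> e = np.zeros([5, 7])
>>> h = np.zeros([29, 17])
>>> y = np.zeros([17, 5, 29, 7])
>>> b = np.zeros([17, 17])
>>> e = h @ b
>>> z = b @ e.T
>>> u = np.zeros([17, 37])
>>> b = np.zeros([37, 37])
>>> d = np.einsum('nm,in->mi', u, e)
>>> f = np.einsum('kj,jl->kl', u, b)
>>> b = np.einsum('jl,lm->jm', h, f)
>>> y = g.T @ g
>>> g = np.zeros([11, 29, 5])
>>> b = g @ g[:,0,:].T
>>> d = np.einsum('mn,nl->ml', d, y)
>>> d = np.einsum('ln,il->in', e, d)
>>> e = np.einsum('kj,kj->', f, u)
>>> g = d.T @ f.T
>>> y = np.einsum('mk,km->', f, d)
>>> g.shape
(17, 17)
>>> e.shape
()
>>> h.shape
(29, 17)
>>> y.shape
()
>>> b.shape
(11, 29, 11)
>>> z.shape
(17, 29)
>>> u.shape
(17, 37)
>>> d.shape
(37, 17)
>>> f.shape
(17, 37)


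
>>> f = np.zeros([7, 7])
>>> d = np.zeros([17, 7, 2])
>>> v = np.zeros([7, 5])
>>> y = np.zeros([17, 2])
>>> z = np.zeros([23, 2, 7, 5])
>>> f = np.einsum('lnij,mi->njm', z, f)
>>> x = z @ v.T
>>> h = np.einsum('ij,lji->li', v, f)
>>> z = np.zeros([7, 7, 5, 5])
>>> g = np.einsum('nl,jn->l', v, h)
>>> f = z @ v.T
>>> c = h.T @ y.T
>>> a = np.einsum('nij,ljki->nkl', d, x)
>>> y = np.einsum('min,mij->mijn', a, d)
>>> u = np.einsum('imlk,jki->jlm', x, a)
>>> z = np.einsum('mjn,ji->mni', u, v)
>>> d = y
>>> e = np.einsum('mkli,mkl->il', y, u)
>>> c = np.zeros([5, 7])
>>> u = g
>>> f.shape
(7, 7, 5, 7)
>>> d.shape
(17, 7, 2, 23)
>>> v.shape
(7, 5)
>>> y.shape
(17, 7, 2, 23)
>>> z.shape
(17, 2, 5)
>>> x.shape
(23, 2, 7, 7)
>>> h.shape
(2, 7)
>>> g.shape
(5,)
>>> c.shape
(5, 7)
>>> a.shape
(17, 7, 23)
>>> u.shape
(5,)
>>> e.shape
(23, 2)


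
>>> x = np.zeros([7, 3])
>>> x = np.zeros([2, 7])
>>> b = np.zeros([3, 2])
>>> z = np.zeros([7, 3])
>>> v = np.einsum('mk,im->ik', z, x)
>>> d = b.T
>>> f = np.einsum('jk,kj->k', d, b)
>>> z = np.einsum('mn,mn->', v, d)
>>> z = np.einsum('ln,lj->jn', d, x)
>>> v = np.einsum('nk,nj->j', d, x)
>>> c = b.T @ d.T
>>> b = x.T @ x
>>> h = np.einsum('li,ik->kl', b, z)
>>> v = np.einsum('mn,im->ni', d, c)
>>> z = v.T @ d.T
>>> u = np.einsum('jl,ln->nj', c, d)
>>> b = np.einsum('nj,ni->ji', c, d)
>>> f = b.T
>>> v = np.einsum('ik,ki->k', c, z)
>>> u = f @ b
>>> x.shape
(2, 7)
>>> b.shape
(2, 3)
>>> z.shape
(2, 2)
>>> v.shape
(2,)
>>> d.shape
(2, 3)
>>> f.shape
(3, 2)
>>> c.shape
(2, 2)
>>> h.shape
(3, 7)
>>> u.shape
(3, 3)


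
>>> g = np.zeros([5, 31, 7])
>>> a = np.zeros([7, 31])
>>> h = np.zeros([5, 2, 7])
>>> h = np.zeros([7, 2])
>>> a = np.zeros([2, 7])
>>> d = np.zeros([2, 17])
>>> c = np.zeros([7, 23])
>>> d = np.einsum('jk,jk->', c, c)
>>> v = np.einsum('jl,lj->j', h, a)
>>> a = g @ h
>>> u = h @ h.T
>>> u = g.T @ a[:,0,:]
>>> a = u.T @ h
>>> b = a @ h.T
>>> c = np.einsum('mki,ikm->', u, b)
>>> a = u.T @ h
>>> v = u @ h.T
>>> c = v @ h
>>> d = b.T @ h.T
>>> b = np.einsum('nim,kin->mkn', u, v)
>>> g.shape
(5, 31, 7)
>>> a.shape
(2, 31, 2)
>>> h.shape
(7, 2)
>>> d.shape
(7, 31, 7)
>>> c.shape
(7, 31, 2)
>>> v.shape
(7, 31, 7)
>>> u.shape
(7, 31, 2)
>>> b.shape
(2, 7, 7)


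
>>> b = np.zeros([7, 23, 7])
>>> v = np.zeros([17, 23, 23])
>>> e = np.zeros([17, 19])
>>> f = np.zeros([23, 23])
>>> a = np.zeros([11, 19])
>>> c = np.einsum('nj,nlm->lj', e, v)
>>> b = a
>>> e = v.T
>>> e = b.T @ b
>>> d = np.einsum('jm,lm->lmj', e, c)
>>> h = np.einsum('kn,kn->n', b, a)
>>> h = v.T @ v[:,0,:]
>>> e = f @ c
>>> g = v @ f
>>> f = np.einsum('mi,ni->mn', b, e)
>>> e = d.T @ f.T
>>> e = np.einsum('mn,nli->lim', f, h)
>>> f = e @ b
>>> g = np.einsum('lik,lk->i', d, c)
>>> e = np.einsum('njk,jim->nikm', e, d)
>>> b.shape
(11, 19)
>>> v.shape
(17, 23, 23)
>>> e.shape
(23, 19, 11, 19)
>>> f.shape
(23, 23, 19)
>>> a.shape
(11, 19)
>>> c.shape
(23, 19)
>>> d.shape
(23, 19, 19)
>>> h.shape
(23, 23, 23)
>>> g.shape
(19,)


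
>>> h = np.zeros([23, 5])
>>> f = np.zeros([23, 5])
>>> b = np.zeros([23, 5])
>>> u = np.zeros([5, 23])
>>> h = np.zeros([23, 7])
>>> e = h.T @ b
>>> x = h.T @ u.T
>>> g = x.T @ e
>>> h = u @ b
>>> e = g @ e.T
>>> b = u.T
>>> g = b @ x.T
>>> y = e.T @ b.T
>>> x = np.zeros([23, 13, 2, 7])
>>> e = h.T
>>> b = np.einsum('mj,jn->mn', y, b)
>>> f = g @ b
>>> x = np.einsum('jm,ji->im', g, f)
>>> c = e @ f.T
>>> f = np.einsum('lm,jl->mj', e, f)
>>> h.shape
(5, 5)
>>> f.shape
(5, 23)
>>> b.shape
(7, 5)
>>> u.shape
(5, 23)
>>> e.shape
(5, 5)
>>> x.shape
(5, 7)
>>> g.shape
(23, 7)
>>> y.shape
(7, 23)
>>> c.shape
(5, 23)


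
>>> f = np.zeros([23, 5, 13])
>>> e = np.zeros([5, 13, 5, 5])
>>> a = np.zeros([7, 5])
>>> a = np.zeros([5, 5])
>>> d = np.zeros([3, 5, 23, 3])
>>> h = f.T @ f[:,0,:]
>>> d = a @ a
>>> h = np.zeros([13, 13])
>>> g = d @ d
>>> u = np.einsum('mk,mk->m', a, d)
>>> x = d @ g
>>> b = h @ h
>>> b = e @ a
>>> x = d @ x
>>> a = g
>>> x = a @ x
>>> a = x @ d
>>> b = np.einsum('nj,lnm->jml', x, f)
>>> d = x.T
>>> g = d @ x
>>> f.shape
(23, 5, 13)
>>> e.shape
(5, 13, 5, 5)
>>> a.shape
(5, 5)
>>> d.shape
(5, 5)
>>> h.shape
(13, 13)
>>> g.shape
(5, 5)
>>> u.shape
(5,)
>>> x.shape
(5, 5)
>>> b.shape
(5, 13, 23)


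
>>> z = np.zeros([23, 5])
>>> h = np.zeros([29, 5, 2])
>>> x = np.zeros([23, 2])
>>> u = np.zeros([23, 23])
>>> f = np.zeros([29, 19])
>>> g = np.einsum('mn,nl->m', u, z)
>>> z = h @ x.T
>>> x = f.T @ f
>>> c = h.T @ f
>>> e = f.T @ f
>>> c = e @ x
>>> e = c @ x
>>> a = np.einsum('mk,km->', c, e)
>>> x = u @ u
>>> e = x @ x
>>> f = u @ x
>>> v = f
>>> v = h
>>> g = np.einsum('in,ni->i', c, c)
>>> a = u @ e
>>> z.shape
(29, 5, 23)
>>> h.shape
(29, 5, 2)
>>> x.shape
(23, 23)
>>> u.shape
(23, 23)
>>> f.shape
(23, 23)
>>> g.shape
(19,)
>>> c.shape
(19, 19)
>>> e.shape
(23, 23)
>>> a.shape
(23, 23)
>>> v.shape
(29, 5, 2)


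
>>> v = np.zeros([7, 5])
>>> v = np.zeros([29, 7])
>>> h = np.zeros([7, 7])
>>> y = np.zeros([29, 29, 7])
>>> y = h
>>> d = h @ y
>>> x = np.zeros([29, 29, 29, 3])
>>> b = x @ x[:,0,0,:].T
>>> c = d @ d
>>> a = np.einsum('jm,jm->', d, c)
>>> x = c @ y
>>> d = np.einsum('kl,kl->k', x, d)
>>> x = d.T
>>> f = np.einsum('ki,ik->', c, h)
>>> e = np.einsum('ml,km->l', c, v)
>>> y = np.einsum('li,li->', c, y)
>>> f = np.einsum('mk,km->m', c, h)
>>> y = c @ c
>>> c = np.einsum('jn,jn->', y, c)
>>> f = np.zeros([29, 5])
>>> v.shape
(29, 7)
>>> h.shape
(7, 7)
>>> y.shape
(7, 7)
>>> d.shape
(7,)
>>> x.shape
(7,)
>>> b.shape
(29, 29, 29, 29)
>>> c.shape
()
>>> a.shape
()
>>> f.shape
(29, 5)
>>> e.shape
(7,)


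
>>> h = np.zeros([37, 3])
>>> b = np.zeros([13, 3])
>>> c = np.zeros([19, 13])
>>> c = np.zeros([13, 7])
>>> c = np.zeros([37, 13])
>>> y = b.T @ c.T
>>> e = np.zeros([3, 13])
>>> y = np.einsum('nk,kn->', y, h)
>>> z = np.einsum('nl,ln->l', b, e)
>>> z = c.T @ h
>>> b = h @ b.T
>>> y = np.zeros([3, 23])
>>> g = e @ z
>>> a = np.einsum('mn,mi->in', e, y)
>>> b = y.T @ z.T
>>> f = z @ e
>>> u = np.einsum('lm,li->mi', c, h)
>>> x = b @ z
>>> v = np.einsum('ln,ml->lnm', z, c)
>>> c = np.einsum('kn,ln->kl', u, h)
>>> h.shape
(37, 3)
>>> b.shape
(23, 13)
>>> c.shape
(13, 37)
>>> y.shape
(3, 23)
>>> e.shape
(3, 13)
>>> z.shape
(13, 3)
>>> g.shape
(3, 3)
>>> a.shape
(23, 13)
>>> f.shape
(13, 13)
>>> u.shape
(13, 3)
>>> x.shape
(23, 3)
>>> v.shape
(13, 3, 37)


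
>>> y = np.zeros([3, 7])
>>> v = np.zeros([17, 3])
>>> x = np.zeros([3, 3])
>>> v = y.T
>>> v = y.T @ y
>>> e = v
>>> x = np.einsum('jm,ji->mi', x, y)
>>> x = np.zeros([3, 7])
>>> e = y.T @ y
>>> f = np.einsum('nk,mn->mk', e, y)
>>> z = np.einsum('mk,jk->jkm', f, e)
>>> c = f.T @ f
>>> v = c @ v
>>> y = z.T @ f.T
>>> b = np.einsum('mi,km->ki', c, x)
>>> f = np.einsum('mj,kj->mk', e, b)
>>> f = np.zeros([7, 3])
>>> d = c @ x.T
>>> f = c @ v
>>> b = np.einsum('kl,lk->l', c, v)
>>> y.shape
(3, 7, 3)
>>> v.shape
(7, 7)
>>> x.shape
(3, 7)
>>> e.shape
(7, 7)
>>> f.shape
(7, 7)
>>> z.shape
(7, 7, 3)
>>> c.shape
(7, 7)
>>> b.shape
(7,)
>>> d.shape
(7, 3)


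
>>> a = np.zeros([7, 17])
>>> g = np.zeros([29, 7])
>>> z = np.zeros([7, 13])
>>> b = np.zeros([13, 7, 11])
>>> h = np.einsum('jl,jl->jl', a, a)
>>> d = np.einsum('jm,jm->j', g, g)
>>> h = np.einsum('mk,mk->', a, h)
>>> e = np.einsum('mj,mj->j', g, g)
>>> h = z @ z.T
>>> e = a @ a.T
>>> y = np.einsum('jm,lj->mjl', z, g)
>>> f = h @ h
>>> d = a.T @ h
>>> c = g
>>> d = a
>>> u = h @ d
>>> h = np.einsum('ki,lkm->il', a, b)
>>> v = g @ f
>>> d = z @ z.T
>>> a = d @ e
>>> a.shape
(7, 7)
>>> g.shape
(29, 7)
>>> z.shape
(7, 13)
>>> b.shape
(13, 7, 11)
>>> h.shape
(17, 13)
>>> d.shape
(7, 7)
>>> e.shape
(7, 7)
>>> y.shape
(13, 7, 29)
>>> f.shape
(7, 7)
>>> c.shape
(29, 7)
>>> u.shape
(7, 17)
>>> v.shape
(29, 7)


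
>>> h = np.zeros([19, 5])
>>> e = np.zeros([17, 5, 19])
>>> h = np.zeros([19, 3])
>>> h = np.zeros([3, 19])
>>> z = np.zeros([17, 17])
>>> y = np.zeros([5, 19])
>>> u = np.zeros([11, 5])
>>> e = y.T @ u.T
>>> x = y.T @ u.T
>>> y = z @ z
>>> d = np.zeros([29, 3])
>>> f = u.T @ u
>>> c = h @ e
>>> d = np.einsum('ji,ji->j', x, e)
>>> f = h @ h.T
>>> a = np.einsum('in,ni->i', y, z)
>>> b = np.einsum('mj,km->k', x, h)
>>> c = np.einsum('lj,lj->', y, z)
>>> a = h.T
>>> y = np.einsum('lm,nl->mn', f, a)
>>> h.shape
(3, 19)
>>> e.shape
(19, 11)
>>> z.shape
(17, 17)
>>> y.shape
(3, 19)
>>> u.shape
(11, 5)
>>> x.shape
(19, 11)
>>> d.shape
(19,)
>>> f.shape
(3, 3)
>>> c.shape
()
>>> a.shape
(19, 3)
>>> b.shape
(3,)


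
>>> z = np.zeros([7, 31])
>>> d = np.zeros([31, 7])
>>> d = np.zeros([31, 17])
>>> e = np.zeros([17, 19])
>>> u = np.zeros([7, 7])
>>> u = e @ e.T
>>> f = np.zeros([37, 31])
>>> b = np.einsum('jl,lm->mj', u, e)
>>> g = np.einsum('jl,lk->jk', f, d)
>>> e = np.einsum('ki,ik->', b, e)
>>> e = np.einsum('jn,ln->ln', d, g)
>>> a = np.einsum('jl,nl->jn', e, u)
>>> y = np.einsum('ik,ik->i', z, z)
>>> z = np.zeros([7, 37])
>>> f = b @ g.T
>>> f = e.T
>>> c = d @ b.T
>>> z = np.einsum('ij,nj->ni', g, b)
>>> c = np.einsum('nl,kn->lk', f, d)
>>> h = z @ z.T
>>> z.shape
(19, 37)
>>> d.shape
(31, 17)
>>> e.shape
(37, 17)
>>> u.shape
(17, 17)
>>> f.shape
(17, 37)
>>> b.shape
(19, 17)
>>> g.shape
(37, 17)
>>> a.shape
(37, 17)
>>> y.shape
(7,)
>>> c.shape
(37, 31)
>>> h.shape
(19, 19)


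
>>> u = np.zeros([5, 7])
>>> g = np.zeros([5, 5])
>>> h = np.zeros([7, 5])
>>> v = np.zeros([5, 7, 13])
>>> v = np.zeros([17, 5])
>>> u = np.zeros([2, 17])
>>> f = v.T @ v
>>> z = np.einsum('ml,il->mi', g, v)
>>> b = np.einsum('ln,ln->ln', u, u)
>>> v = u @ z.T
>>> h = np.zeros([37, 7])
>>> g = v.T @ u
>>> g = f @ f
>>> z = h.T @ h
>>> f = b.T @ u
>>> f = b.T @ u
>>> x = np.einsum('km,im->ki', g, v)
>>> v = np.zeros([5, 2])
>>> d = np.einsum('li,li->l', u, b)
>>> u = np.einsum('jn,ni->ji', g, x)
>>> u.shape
(5, 2)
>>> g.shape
(5, 5)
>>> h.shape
(37, 7)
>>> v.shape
(5, 2)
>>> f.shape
(17, 17)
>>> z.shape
(7, 7)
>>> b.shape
(2, 17)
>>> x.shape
(5, 2)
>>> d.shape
(2,)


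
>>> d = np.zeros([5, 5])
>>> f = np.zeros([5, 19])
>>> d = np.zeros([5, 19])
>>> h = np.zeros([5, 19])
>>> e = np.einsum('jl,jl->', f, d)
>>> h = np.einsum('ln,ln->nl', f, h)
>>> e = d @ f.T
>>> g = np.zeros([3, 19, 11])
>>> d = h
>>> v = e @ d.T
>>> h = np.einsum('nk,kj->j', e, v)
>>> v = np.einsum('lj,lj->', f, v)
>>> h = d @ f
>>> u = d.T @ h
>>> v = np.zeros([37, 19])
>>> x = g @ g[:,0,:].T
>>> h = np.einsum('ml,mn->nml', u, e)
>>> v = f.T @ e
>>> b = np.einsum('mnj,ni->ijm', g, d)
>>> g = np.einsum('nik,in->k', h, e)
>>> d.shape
(19, 5)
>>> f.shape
(5, 19)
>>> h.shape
(5, 5, 19)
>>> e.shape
(5, 5)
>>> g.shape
(19,)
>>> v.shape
(19, 5)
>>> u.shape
(5, 19)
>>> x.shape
(3, 19, 3)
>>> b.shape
(5, 11, 3)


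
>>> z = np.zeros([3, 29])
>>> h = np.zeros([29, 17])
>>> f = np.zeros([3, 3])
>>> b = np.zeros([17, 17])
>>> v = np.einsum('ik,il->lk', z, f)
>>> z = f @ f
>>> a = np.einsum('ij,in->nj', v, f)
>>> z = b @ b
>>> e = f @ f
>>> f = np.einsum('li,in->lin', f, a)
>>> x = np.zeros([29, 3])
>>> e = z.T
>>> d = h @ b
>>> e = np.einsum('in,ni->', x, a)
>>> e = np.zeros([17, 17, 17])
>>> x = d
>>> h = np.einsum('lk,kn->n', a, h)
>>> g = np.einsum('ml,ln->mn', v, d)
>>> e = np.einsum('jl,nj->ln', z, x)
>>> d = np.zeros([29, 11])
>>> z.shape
(17, 17)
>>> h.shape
(17,)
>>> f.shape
(3, 3, 29)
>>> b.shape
(17, 17)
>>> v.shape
(3, 29)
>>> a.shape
(3, 29)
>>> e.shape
(17, 29)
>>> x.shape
(29, 17)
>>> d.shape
(29, 11)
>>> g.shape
(3, 17)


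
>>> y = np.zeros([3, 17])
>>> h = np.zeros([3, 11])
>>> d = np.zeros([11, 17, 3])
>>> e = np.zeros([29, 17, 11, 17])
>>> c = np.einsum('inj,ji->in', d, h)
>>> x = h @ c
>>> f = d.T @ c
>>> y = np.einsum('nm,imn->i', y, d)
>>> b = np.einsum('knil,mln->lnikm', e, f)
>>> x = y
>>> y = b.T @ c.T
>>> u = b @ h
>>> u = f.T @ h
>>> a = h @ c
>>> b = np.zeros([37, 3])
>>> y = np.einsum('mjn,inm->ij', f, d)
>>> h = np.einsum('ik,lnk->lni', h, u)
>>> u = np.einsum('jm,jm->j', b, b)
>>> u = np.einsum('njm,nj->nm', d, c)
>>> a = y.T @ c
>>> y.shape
(11, 17)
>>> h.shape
(17, 17, 3)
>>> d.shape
(11, 17, 3)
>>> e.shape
(29, 17, 11, 17)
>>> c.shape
(11, 17)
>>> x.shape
(11,)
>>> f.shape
(3, 17, 17)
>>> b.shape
(37, 3)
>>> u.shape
(11, 3)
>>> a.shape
(17, 17)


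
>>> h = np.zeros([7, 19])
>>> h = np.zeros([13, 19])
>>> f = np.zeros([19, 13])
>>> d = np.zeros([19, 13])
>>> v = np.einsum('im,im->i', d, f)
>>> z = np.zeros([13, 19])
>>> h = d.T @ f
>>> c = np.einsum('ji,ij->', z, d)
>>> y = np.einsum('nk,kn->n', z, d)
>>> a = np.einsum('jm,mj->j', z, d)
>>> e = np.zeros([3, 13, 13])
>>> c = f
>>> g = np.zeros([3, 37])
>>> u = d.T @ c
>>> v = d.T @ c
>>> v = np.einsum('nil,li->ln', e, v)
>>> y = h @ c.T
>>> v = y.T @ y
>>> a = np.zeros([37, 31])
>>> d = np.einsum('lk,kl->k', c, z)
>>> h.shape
(13, 13)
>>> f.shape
(19, 13)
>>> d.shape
(13,)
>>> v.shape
(19, 19)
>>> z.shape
(13, 19)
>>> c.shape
(19, 13)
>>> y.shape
(13, 19)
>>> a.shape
(37, 31)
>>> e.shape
(3, 13, 13)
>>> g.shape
(3, 37)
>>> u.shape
(13, 13)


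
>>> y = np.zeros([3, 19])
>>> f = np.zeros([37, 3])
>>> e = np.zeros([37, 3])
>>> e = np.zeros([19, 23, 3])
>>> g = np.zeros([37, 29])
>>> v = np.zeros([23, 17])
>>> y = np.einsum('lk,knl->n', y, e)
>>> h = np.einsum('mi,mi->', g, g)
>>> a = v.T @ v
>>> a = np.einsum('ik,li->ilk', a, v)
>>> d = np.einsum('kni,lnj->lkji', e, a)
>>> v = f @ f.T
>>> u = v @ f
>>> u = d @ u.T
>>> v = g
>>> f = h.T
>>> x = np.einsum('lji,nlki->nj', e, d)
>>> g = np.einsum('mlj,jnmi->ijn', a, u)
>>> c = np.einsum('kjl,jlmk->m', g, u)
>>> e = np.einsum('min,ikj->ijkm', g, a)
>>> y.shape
(23,)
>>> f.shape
()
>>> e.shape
(17, 17, 23, 37)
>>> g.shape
(37, 17, 19)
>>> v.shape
(37, 29)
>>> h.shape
()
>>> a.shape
(17, 23, 17)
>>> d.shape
(17, 19, 17, 3)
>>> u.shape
(17, 19, 17, 37)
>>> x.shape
(17, 23)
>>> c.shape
(17,)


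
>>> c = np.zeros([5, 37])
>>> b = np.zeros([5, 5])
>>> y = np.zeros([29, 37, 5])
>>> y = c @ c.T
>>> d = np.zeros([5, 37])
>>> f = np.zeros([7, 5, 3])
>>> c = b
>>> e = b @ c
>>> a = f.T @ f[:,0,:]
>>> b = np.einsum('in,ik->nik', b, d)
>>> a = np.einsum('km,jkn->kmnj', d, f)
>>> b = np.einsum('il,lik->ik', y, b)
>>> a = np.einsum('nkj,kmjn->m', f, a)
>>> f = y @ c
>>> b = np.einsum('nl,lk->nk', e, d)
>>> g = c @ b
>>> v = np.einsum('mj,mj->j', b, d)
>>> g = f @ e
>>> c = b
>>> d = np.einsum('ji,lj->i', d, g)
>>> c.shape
(5, 37)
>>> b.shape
(5, 37)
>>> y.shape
(5, 5)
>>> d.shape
(37,)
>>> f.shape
(5, 5)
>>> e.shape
(5, 5)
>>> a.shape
(37,)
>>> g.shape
(5, 5)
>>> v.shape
(37,)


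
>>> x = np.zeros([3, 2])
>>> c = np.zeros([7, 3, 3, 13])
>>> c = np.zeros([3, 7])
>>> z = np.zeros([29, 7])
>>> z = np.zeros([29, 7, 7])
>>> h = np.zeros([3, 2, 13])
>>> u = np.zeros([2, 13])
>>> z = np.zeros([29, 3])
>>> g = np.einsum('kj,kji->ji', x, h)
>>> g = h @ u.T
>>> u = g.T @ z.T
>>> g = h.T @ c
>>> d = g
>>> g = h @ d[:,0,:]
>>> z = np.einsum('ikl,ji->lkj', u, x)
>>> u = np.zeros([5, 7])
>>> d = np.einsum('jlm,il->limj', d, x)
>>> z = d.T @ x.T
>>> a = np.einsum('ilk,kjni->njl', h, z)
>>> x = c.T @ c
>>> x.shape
(7, 7)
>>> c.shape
(3, 7)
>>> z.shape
(13, 7, 3, 3)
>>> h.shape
(3, 2, 13)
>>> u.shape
(5, 7)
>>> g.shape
(3, 2, 7)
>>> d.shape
(2, 3, 7, 13)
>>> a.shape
(3, 7, 2)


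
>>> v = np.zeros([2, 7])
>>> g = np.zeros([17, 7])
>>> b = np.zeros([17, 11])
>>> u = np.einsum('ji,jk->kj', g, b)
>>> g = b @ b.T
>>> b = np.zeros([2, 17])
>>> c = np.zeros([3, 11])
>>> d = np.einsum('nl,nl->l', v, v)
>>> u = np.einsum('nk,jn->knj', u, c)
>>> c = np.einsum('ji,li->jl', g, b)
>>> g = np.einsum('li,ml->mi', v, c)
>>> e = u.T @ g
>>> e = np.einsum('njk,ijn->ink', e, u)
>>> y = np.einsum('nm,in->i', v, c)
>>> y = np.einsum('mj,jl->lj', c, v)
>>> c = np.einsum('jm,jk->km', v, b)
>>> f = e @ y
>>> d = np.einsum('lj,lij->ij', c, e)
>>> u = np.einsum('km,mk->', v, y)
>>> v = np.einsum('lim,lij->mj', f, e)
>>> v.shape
(2, 7)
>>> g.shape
(17, 7)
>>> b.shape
(2, 17)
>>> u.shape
()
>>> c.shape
(17, 7)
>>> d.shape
(3, 7)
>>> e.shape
(17, 3, 7)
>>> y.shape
(7, 2)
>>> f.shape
(17, 3, 2)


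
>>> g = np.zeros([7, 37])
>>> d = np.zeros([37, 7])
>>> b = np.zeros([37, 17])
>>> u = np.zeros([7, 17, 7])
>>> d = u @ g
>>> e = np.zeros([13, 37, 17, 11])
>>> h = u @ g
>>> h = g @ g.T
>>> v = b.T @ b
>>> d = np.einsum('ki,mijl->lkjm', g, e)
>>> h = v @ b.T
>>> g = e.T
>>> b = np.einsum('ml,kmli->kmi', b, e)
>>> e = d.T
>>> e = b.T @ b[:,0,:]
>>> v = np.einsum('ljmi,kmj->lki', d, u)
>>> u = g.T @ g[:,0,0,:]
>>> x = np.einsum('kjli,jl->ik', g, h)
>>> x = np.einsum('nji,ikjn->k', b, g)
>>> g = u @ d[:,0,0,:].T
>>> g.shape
(13, 37, 17, 11)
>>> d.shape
(11, 7, 17, 13)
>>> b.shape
(13, 37, 11)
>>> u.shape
(13, 37, 17, 13)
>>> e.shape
(11, 37, 11)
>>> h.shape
(17, 37)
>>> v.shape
(11, 7, 13)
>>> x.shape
(17,)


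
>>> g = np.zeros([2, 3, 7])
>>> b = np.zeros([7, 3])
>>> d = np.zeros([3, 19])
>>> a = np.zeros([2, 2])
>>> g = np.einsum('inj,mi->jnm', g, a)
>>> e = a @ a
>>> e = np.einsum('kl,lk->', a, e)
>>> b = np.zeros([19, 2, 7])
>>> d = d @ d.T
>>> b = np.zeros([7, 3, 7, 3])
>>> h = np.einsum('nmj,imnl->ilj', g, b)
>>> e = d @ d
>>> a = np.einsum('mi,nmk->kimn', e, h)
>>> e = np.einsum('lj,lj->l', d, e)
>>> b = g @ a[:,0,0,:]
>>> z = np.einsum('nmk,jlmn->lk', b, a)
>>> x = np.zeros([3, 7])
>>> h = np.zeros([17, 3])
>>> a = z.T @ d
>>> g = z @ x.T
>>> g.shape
(3, 3)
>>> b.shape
(7, 3, 7)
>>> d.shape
(3, 3)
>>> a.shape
(7, 3)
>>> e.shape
(3,)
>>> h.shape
(17, 3)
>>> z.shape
(3, 7)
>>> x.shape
(3, 7)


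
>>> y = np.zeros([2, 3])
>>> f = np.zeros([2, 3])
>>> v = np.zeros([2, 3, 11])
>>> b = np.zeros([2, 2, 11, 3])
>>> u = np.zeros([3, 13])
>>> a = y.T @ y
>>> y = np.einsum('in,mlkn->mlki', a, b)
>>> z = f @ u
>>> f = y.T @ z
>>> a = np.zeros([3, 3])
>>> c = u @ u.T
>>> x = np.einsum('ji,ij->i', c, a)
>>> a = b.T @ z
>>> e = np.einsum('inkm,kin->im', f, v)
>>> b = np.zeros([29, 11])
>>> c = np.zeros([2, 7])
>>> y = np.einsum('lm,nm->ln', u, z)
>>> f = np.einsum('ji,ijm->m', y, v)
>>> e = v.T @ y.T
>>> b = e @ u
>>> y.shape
(3, 2)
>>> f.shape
(11,)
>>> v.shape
(2, 3, 11)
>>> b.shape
(11, 3, 13)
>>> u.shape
(3, 13)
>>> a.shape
(3, 11, 2, 13)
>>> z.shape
(2, 13)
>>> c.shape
(2, 7)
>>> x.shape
(3,)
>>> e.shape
(11, 3, 3)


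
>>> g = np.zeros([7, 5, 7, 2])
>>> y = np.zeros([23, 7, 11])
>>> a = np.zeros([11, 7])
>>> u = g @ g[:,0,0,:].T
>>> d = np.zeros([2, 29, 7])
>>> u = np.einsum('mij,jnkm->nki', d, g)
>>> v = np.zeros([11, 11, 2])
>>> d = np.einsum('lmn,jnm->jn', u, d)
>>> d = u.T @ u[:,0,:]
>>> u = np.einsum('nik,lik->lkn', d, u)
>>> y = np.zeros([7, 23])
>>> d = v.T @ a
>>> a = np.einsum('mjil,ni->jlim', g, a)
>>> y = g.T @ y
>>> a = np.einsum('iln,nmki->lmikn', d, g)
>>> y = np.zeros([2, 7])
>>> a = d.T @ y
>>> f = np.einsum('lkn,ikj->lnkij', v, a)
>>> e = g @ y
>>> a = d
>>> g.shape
(7, 5, 7, 2)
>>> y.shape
(2, 7)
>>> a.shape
(2, 11, 7)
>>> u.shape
(5, 29, 29)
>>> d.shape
(2, 11, 7)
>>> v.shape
(11, 11, 2)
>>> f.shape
(11, 2, 11, 7, 7)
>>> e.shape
(7, 5, 7, 7)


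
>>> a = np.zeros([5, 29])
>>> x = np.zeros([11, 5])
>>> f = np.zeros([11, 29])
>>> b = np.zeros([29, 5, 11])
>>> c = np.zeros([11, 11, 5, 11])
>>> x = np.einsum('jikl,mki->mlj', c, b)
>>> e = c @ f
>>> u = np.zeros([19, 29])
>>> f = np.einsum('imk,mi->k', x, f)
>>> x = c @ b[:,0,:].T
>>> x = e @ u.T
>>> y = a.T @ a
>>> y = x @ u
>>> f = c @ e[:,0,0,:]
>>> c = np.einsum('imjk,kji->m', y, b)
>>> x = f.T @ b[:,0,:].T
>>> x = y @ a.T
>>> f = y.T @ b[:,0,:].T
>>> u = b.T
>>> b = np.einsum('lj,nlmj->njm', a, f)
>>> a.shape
(5, 29)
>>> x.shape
(11, 11, 5, 5)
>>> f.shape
(29, 5, 11, 29)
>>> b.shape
(29, 29, 11)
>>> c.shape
(11,)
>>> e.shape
(11, 11, 5, 29)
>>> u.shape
(11, 5, 29)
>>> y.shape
(11, 11, 5, 29)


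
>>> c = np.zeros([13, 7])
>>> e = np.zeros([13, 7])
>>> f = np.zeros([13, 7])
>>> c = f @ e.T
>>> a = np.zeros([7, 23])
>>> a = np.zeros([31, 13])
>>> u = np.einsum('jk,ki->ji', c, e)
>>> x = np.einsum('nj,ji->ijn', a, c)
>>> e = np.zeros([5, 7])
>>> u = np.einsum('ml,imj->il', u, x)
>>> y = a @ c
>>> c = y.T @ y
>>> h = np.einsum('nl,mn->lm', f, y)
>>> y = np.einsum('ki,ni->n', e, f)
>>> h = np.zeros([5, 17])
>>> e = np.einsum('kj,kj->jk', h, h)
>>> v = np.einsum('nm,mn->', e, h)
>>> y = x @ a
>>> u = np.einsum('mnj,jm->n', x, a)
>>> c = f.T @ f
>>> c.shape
(7, 7)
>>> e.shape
(17, 5)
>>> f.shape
(13, 7)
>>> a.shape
(31, 13)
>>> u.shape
(13,)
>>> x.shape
(13, 13, 31)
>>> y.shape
(13, 13, 13)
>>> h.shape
(5, 17)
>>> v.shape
()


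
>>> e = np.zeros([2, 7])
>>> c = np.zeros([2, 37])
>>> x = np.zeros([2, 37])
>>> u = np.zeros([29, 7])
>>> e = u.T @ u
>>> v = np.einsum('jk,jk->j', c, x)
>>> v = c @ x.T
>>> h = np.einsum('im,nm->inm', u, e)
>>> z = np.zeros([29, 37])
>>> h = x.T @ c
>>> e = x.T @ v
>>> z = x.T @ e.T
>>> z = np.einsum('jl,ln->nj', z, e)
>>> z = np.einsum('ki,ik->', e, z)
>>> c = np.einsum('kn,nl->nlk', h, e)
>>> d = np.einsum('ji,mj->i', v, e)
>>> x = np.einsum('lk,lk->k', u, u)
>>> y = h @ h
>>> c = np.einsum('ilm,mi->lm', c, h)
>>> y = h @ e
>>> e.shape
(37, 2)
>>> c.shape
(2, 37)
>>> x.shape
(7,)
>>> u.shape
(29, 7)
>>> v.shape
(2, 2)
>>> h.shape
(37, 37)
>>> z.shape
()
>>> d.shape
(2,)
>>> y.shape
(37, 2)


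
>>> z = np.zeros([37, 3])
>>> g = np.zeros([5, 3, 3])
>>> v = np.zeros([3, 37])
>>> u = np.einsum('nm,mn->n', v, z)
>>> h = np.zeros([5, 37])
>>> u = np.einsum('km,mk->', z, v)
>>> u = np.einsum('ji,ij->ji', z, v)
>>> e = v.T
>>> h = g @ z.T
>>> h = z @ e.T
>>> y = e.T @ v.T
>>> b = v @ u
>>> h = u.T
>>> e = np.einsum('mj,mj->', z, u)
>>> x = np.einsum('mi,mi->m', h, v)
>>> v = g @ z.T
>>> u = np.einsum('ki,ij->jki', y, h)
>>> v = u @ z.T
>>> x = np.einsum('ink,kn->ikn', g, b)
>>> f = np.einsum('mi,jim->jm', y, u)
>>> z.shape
(37, 3)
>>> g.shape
(5, 3, 3)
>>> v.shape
(37, 3, 37)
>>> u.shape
(37, 3, 3)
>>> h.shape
(3, 37)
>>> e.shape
()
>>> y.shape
(3, 3)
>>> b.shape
(3, 3)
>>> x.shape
(5, 3, 3)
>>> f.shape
(37, 3)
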